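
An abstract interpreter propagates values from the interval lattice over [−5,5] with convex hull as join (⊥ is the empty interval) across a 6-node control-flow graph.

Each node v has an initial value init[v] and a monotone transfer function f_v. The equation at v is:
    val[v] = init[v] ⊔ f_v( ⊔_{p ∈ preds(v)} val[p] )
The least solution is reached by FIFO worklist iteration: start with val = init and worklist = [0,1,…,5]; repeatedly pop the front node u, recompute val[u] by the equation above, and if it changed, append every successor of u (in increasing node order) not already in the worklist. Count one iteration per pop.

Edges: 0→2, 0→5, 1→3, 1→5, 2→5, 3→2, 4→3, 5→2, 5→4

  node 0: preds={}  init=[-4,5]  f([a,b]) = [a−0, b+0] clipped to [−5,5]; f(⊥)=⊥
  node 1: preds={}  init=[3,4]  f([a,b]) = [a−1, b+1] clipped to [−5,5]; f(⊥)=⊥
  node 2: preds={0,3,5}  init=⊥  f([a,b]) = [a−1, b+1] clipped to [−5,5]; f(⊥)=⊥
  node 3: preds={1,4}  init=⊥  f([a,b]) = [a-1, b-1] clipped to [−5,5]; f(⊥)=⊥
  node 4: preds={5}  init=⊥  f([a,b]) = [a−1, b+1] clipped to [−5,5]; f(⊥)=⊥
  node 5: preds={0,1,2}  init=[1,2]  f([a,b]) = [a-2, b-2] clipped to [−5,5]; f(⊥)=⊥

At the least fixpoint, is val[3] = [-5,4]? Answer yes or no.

Trace (12 dequeues):
  [1] u=0 | in ⊥ | out [-4,5] | ==
  [2] u=1 | in ⊥ | out [3,4] | ==
  [3] u=2 | in [-4,5] | out [-5,5] | prev ⊥ | push {}
  [4] u=3 | in [3,4] | out [2,3] | prev ⊥ | push {2}
  [5] u=4 | in [1,2] | out [0,3] | prev ⊥ | push {3}
  [6] u=5 | in [-5,5] | out [-5,3] | prev [1,2] | push {4}
  [7] u=2 | in [-5,5] | out [-5,5] | ==
  [8] u=3 | in [0,4] | out [-1,3] | prev [2,3] | push {2}
  [9] u=4 | in [-5,3] | out [-5,4] | prev [0,3] | push {3}
  [10] u=2 | in [-5,5] | out [-5,5] | ==
  [11] u=3 | in [-5,4] | out [-5,3] | prev [-1,3] | push {2}
  [12] u=2 | in [-5,5] | out [-5,5] | ==

Converged values:
  [0] [-4,5]
  [1] [3,4]
  [2] [-5,5]
  [3] [-5,3]
  [4] [-5,4]
  [5] [-5,3]

no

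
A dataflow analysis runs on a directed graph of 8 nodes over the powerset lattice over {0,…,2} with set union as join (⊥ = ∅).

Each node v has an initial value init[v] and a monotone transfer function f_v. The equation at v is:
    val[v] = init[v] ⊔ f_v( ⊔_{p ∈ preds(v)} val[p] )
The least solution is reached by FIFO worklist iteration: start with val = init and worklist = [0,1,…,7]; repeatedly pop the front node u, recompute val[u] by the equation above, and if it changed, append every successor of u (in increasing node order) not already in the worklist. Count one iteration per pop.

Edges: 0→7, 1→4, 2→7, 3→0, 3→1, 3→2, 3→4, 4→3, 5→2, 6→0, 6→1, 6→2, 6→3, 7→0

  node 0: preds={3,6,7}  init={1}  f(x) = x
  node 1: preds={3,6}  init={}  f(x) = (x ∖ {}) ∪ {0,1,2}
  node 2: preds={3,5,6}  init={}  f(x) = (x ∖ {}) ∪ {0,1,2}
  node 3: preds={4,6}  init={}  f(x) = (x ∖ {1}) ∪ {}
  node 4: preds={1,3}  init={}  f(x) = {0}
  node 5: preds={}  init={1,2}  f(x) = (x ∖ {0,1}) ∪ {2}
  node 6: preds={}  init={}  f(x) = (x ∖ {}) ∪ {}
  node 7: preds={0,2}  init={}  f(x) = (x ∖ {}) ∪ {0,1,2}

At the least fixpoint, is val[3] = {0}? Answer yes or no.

yes

Worklist (14 pops):
  #1 pop 0: in={} → {1} (no change)
  #2 pop 1: in={} → {0,1,2} (was {}); enqueue []
  #3 pop 2: in={1,2} → {0,1,2} (was {}); enqueue []
  #4 pop 3: in={} → {} (no change)
  #5 pop 4: in={0,1,2} → {0} (was {}); enqueue [3]
  #6 pop 5: in={} → {1,2} (no change)
  #7 pop 6: in={} → {} (no change)
  #8 pop 7: in={0,1,2} → {0,1,2} (was {}); enqueue [0]
  #9 pop 3: in={0} → {0} (was {}); enqueue [1,2,4]
  #10 pop 0: in={0,1,2} → {0,1,2} (was {1}); enqueue [7]
  #11 pop 1: in={0} → {0,1,2} (no change)
  #12 pop 2: in={0,1,2} → {0,1,2} (no change)
  #13 pop 4: in={0,1,2} → {0} (no change)
  #14 pop 7: in={0,1,2} → {0,1,2} (no change)

Fixpoint:
  val[0] = {0,1,2}
  val[1] = {0,1,2}
  val[2] = {0,1,2}
  val[3] = {0}
  val[4] = {0}
  val[5] = {1,2}
  val[6] = {}
  val[7] = {0,1,2}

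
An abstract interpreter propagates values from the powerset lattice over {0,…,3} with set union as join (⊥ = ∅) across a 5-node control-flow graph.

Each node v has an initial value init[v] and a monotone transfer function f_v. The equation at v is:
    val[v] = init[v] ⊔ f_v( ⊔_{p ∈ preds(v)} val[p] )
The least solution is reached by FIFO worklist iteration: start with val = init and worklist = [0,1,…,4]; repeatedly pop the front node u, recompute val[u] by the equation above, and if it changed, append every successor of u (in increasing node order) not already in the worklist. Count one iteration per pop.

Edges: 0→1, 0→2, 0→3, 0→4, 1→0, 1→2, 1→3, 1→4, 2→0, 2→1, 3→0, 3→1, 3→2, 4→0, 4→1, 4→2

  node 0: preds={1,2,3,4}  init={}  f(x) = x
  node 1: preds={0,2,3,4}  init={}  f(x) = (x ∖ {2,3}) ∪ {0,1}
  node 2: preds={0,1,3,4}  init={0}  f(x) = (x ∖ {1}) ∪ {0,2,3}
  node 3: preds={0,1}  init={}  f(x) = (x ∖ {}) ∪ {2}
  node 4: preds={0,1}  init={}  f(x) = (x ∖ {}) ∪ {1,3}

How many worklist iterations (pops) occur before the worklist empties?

Iteration log — 13 steps:
  step 1. node 0  ⊔preds={0}  new={0}  old={}  +wl: 
  step 2. node 1  ⊔preds={0}  new={0,1}  old={}  +wl: 0
  step 3. node 2  ⊔preds={0,1}  new={0,2,3}  old={0}  +wl: 1
  step 4. node 3  ⊔preds={0,1}  new={0,1,2}  old={}  +wl: 2
  step 5. node 4  ⊔preds={0,1}  new={0,1,3}  old={}  +wl: 
  step 6. node 0  ⊔preds={0,1,2,3}  new={0,1,2,3}  old={0}  +wl: 3,4
  step 7. node 1  ⊔preds={0,1,2,3}  new={0,1}  stable
  step 8. node 2  ⊔preds={0,1,2,3}  new={0,2,3}  stable
  step 9. node 3  ⊔preds={0,1,2,3}  new={0,1,2,3}  old={0,1,2}  +wl: 0,1,2
  step 10. node 4  ⊔preds={0,1,2,3}  new={0,1,2,3}  old={0,1,3}  +wl: 
  step 11. node 0  ⊔preds={0,1,2,3}  new={0,1,2,3}  stable
  step 12. node 1  ⊔preds={0,1,2,3}  new={0,1}  stable
  step 13. node 2  ⊔preds={0,1,2,3}  new={0,2,3}  stable

Least fixpoint reached:
  node 0: {0,1,2,3}
  node 1: {0,1}
  node 2: {0,2,3}
  node 3: {0,1,2,3}
  node 4: {0,1,2,3}

13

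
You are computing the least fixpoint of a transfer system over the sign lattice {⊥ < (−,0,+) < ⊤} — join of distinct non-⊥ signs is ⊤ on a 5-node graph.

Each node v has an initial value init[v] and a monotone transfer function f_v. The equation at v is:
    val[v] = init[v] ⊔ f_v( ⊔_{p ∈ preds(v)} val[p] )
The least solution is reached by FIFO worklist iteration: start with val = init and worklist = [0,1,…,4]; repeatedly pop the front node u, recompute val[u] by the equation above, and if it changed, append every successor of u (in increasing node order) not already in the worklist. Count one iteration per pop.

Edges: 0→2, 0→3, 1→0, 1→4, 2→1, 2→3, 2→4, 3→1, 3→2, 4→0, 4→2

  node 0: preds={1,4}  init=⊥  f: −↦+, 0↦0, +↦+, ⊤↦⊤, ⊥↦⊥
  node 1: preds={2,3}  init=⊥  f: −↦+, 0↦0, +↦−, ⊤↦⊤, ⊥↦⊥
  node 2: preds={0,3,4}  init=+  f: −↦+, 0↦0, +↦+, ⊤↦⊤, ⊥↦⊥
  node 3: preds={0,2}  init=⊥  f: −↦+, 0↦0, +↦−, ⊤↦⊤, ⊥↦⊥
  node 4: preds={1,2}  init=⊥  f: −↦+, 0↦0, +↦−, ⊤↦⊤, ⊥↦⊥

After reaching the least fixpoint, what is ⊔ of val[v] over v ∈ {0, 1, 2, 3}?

Iteration log — 13 steps:
  step 1. node 0  ⊔preds=⊥  new=⊥  stable
  step 2. node 1  ⊔preds=+  new=−  old=⊥  +wl: 0
  step 3. node 2  ⊔preds=⊥  new=+  stable
  step 4. node 3  ⊔preds=+  new=−  old=⊥  +wl: 1,2
  step 5. node 4  ⊔preds=⊤  new=⊤  old=⊥  +wl: 
  step 6. node 0  ⊔preds=⊤  new=⊤  old=⊥  +wl: 3
  step 7. node 1  ⊔preds=⊤  new=⊤  old=−  +wl: 0,4
  step 8. node 2  ⊔preds=⊤  new=⊤  old=+  +wl: 1
  step 9. node 3  ⊔preds=⊤  new=⊤  old=−  +wl: 2
  step 10. node 0  ⊔preds=⊤  new=⊤  stable
  step 11. node 4  ⊔preds=⊤  new=⊤  stable
  step 12. node 1  ⊔preds=⊤  new=⊤  stable
  step 13. node 2  ⊔preds=⊤  new=⊤  stable

Least fixpoint reached:
  node 0: ⊤
  node 1: ⊤
  node 2: ⊤
  node 3: ⊤
  node 4: ⊤

⊤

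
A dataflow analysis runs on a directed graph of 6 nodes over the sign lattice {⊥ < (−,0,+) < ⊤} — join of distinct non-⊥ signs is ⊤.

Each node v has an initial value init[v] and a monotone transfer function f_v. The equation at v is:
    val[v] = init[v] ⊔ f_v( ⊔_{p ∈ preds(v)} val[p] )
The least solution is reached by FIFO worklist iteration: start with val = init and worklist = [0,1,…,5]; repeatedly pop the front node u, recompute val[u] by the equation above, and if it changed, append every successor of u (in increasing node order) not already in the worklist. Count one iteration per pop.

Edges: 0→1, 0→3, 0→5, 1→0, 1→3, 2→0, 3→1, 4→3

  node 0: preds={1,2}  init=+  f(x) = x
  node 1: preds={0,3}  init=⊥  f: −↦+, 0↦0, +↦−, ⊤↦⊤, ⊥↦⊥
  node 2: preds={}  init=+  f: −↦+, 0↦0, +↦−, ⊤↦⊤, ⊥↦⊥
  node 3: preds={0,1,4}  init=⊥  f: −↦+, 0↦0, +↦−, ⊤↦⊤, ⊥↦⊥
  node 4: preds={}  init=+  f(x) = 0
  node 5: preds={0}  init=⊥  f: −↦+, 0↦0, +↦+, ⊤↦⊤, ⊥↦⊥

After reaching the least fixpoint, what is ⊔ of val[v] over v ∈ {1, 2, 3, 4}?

⊤

Iteration log — 11 steps:
  step 1. node 0  ⊔preds=+  new=+  stable
  step 2. node 1  ⊔preds=+  new=−  old=⊥  +wl: 0
  step 3. node 2  ⊔preds=⊥  new=+  stable
  step 4. node 3  ⊔preds=⊤  new=⊤  old=⊥  +wl: 1
  step 5. node 4  ⊔preds=⊥  new=⊤  old=+  +wl: 3
  step 6. node 5  ⊔preds=+  new=+  old=⊥  +wl: 
  step 7. node 0  ⊔preds=⊤  new=⊤  old=+  +wl: 5
  step 8. node 1  ⊔preds=⊤  new=⊤  old=−  +wl: 0
  step 9. node 3  ⊔preds=⊤  new=⊤  stable
  step 10. node 5  ⊔preds=⊤  new=⊤  old=+  +wl: 
  step 11. node 0  ⊔preds=⊤  new=⊤  stable

Least fixpoint reached:
  node 0: ⊤
  node 1: ⊤
  node 2: +
  node 3: ⊤
  node 4: ⊤
  node 5: ⊤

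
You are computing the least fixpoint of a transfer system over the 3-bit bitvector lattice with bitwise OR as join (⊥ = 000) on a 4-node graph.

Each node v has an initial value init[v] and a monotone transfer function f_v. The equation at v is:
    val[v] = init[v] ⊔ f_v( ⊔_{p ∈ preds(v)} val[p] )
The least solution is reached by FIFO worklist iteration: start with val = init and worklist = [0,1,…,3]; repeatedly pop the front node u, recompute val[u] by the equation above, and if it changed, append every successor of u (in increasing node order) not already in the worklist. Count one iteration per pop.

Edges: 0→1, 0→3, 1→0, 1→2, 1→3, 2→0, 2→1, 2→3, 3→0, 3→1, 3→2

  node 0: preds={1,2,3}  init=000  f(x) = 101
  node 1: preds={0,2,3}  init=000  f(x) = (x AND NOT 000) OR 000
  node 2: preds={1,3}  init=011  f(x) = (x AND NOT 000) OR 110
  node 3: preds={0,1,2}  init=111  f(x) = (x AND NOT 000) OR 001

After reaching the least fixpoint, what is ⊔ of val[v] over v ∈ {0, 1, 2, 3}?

111

Iteration log — 6 steps:
  step 1. node 0  ⊔preds=111  new=101  old=000  +wl: 
  step 2. node 1  ⊔preds=111  new=111  old=000  +wl: 0
  step 3. node 2  ⊔preds=111  new=111  old=011  +wl: 1
  step 4. node 3  ⊔preds=111  new=111  stable
  step 5. node 0  ⊔preds=111  new=101  stable
  step 6. node 1  ⊔preds=111  new=111  stable

Least fixpoint reached:
  node 0: 101
  node 1: 111
  node 2: 111
  node 3: 111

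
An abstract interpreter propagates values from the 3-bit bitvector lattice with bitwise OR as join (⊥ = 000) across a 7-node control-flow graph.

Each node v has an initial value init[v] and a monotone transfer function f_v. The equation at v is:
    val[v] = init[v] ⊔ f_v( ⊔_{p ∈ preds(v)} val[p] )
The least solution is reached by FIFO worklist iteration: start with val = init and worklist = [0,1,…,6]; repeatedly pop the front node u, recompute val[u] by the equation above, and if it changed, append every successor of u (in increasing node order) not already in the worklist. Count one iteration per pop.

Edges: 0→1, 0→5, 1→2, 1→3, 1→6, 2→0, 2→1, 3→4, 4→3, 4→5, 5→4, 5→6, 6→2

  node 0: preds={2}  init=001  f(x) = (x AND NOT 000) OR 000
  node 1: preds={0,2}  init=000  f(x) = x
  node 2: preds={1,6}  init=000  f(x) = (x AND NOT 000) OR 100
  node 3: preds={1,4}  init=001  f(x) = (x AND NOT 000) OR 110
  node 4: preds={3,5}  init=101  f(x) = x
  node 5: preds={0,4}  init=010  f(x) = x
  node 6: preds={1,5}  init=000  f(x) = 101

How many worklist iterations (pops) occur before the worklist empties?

14

Trace (14 dequeues):
  [1] u=0 | in 000 | out 001 | ==
  [2] u=1 | in 001 | out 001 | prev 000 | push {}
  [3] u=2 | in 001 | out 101 | prev 000 | push {0,1}
  [4] u=3 | in 101 | out 111 | prev 001 | push {}
  [5] u=4 | in 111 | out 111 | prev 101 | push {3}
  [6] u=5 | in 111 | out 111 | prev 010 | push {4}
  [7] u=6 | in 111 | out 101 | prev 000 | push {2}
  [8] u=0 | in 101 | out 101 | prev 001 | push {5}
  [9] u=1 | in 101 | out 101 | prev 001 | push {6}
  [10] u=3 | in 111 | out 111 | ==
  [11] u=4 | in 111 | out 111 | ==
  [12] u=2 | in 101 | out 101 | ==
  [13] u=5 | in 111 | out 111 | ==
  [14] u=6 | in 111 | out 101 | ==

Converged values:
  [0] 101
  [1] 101
  [2] 101
  [3] 111
  [4] 111
  [5] 111
  [6] 101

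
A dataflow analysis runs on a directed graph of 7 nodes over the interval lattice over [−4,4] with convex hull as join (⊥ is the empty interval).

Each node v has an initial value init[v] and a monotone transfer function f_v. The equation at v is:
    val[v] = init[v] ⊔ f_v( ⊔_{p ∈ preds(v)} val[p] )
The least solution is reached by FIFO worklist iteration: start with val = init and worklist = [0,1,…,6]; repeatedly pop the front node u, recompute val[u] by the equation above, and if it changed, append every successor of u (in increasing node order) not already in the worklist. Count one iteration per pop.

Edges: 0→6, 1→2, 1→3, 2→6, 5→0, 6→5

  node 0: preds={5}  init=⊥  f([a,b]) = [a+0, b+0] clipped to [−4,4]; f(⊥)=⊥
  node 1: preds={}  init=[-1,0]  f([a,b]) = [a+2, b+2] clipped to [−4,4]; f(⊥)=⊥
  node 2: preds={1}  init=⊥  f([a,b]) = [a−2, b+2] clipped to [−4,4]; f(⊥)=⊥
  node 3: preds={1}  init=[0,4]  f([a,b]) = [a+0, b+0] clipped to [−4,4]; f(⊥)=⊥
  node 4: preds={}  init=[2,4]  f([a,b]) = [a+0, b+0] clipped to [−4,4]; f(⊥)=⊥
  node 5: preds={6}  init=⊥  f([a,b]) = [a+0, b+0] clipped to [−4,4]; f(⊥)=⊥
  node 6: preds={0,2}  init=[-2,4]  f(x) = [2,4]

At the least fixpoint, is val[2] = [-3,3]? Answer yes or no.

no

Trace (9 dequeues):
  [1] u=0 | in ⊥ | out ⊥ | ==
  [2] u=1 | in ⊥ | out [-1,0] | ==
  [3] u=2 | in [-1,0] | out [-3,2] | prev ⊥ | push {}
  [4] u=3 | in [-1,0] | out [-1,4] | prev [0,4] | push {}
  [5] u=4 | in ⊥ | out [2,4] | ==
  [6] u=5 | in [-2,4] | out [-2,4] | prev ⊥ | push {0}
  [7] u=6 | in [-3,2] | out [-2,4] | ==
  [8] u=0 | in [-2,4] | out [-2,4] | prev ⊥ | push {6}
  [9] u=6 | in [-3,4] | out [-2,4] | ==

Converged values:
  [0] [-2,4]
  [1] [-1,0]
  [2] [-3,2]
  [3] [-1,4]
  [4] [2,4]
  [5] [-2,4]
  [6] [-2,4]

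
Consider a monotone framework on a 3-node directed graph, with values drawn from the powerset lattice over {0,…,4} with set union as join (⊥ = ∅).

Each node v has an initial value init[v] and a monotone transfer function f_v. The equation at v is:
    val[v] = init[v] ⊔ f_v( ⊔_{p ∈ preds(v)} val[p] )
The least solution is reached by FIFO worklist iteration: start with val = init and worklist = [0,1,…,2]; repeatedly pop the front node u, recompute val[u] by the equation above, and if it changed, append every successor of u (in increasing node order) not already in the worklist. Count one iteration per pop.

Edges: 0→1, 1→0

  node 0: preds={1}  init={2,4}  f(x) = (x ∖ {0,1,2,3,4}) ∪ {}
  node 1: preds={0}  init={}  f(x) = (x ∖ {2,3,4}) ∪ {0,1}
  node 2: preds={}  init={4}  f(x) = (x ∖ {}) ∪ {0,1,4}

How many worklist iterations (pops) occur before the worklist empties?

4

Iteration log — 4 steps:
  step 1. node 0  ⊔preds={}  new={2,4}  stable
  step 2. node 1  ⊔preds={2,4}  new={0,1}  old={}  +wl: 0
  step 3. node 2  ⊔preds={}  new={0,1,4}  old={4}  +wl: 
  step 4. node 0  ⊔preds={0,1}  new={2,4}  stable

Least fixpoint reached:
  node 0: {2,4}
  node 1: {0,1}
  node 2: {0,1,4}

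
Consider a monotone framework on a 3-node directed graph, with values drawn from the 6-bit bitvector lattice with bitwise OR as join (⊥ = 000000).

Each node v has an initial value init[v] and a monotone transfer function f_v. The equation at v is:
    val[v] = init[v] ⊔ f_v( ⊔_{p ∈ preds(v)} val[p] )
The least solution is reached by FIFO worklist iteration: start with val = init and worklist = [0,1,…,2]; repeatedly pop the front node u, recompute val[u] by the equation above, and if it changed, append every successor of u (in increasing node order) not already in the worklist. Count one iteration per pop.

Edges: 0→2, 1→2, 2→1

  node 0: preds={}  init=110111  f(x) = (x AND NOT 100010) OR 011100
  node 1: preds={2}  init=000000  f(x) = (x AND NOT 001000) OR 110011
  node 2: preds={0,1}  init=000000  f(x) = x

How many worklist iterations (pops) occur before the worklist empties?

Trace (5 dequeues):
  [1] u=0 | in 000000 | out 111111 | prev 110111 | push {}
  [2] u=1 | in 000000 | out 110011 | prev 000000 | push {}
  [3] u=2 | in 111111 | out 111111 | prev 000000 | push {1}
  [4] u=1 | in 111111 | out 110111 | prev 110011 | push {2}
  [5] u=2 | in 111111 | out 111111 | ==

Converged values:
  [0] 111111
  [1] 110111
  [2] 111111

5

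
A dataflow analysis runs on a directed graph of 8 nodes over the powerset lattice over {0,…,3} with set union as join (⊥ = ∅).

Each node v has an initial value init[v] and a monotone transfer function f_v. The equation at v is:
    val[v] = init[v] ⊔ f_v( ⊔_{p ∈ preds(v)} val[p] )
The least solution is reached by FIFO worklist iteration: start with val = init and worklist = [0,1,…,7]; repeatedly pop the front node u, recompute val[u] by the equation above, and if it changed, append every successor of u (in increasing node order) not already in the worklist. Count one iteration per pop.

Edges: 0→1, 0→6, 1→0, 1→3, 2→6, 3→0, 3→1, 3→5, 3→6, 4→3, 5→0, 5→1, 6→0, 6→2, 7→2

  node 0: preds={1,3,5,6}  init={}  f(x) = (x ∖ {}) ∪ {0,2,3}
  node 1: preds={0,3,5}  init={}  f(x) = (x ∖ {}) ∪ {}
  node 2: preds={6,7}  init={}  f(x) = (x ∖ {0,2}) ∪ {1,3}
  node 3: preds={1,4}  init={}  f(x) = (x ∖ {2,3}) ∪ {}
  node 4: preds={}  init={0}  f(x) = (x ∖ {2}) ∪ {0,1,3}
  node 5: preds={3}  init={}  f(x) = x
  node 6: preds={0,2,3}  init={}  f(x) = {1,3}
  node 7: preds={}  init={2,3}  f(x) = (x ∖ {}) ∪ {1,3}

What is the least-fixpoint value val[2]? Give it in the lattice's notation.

Trace (18 dequeues):
  [1] u=0 | in {} | out {0,2,3} | prev {} | push {}
  [2] u=1 | in {0,2,3} | out {0,2,3} | prev {} | push {0}
  [3] u=2 | in {2,3} | out {1,3} | prev {} | push {}
  [4] u=3 | in {0,2,3} | out {0} | prev {} | push {1}
  [5] u=4 | in {} | out {0,1,3} | prev {0} | push {3}
  [6] u=5 | in {0} | out {0} | prev {} | push {}
  [7] u=6 | in {0,1,2,3} | out {1,3} | prev {} | push {2}
  [8] u=7 | in {} | out {1,2,3} | prev {2,3} | push {}
  [9] u=0 | in {0,1,2,3} | out {0,1,2,3} | prev {0,2,3} | push {6}
  [10] u=1 | in {0,1,2,3} | out {0,1,2,3} | prev {0,2,3} | push {0}
  [11] u=3 | in {0,1,2,3} | out {0,1} | prev {0} | push {1,5}
  [12] u=2 | in {1,2,3} | out {1,3} | ==
  [13] u=6 | in {0,1,2,3} | out {1,3} | ==
  [14] u=0 | in {0,1,2,3} | out {0,1,2,3} | ==
  [15] u=1 | in {0,1,2,3} | out {0,1,2,3} | ==
  [16] u=5 | in {0,1} | out {0,1} | prev {0} | push {0,1}
  [17] u=0 | in {0,1,2,3} | out {0,1,2,3} | ==
  [18] u=1 | in {0,1,2,3} | out {0,1,2,3} | ==

Converged values:
  [0] {0,1,2,3}
  [1] {0,1,2,3}
  [2] {1,3}
  [3] {0,1}
  [4] {0,1,3}
  [5] {0,1}
  [6] {1,3}
  [7] {1,2,3}

{1,3}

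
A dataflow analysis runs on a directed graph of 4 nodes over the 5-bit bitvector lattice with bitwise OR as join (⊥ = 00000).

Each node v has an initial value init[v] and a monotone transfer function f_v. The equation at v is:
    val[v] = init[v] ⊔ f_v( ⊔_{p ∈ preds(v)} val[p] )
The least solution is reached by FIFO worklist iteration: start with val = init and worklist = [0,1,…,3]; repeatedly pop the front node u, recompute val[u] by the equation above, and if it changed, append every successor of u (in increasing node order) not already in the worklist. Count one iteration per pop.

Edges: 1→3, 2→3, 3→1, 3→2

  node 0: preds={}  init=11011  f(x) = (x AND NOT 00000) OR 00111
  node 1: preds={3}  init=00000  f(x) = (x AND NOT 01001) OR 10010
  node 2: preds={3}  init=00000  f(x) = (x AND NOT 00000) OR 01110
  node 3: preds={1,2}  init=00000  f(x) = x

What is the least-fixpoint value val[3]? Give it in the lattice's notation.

Worklist (7 pops):
  #1 pop 0: in=00000 → 11111 (was 11011); enqueue []
  #2 pop 1: in=00000 → 10010 (was 00000); enqueue []
  #3 pop 2: in=00000 → 01110 (was 00000); enqueue []
  #4 pop 3: in=11110 → 11110 (was 00000); enqueue [1,2]
  #5 pop 1: in=11110 → 10110 (was 10010); enqueue [3]
  #6 pop 2: in=11110 → 11110 (was 01110); enqueue []
  #7 pop 3: in=11110 → 11110 (no change)

Fixpoint:
  val[0] = 11111
  val[1] = 10110
  val[2] = 11110
  val[3] = 11110

11110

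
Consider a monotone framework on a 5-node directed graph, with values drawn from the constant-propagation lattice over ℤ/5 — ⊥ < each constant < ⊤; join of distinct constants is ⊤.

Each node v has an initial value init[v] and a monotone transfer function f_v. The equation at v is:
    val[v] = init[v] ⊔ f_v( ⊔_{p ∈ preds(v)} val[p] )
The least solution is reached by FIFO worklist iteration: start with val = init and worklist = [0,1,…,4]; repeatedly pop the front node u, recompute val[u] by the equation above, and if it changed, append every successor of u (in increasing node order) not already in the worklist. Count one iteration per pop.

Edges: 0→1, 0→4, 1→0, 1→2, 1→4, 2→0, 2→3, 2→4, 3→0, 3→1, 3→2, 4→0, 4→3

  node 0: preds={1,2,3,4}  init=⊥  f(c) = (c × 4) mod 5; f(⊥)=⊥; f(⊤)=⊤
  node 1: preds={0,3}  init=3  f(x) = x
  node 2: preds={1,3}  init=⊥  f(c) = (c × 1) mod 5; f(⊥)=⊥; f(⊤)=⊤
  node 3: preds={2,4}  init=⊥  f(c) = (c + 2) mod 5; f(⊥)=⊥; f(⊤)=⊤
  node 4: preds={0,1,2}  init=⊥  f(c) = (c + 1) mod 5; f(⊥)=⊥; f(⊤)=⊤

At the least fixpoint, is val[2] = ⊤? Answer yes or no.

yes

Worklist (10 pops):
  #1 pop 0: in=3 → 2 (was ⊥); enqueue []
  #2 pop 1: in=2 → ⊤ (was 3); enqueue [0]
  #3 pop 2: in=⊤ → ⊤ (was ⊥); enqueue []
  #4 pop 3: in=⊤ → ⊤ (was ⊥); enqueue [1,2]
  #5 pop 4: in=⊤ → ⊤ (was ⊥); enqueue [3]
  #6 pop 0: in=⊤ → ⊤ (was 2); enqueue [4]
  #7 pop 1: in=⊤ → ⊤ (no change)
  #8 pop 2: in=⊤ → ⊤ (no change)
  #9 pop 3: in=⊤ → ⊤ (no change)
  #10 pop 4: in=⊤ → ⊤ (no change)

Fixpoint:
  val[0] = ⊤
  val[1] = ⊤
  val[2] = ⊤
  val[3] = ⊤
  val[4] = ⊤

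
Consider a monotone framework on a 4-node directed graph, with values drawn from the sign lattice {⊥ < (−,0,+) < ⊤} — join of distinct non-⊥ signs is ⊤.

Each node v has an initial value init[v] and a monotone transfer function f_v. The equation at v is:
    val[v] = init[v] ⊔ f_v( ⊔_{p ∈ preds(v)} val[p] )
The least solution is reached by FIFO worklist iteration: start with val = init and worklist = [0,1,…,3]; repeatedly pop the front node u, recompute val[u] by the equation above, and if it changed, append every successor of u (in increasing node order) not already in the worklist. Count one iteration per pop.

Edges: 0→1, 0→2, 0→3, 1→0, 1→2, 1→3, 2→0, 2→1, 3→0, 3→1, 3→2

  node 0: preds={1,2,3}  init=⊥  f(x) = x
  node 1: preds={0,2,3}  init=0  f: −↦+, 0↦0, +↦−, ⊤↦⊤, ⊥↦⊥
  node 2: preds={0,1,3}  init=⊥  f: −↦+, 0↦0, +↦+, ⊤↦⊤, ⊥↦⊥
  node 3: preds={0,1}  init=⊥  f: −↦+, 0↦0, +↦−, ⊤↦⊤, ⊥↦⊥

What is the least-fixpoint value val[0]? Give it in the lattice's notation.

0

Iteration log — 7 steps:
  step 1. node 0  ⊔preds=0  new=0  old=⊥  +wl: 
  step 2. node 1  ⊔preds=0  new=0  stable
  step 3. node 2  ⊔preds=0  new=0  old=⊥  +wl: 0,1
  step 4. node 3  ⊔preds=0  new=0  old=⊥  +wl: 2
  step 5. node 0  ⊔preds=0  new=0  stable
  step 6. node 1  ⊔preds=0  new=0  stable
  step 7. node 2  ⊔preds=0  new=0  stable

Least fixpoint reached:
  node 0: 0
  node 1: 0
  node 2: 0
  node 3: 0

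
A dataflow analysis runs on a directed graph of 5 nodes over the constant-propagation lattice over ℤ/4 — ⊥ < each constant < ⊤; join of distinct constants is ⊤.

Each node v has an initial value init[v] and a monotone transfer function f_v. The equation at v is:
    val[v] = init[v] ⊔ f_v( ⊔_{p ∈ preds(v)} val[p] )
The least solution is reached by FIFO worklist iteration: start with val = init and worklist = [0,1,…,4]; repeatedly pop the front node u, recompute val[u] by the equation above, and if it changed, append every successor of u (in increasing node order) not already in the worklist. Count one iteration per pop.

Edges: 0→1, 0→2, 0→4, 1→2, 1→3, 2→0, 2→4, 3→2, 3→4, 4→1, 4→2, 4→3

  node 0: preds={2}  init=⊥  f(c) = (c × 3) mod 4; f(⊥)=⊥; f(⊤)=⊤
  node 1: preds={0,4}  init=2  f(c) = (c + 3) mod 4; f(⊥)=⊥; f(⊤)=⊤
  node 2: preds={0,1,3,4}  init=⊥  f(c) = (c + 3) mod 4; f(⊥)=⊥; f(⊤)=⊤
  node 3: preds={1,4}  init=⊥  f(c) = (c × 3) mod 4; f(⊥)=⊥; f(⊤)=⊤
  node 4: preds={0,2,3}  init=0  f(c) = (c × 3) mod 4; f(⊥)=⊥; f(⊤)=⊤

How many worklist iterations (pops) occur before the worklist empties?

Iteration log — 10 steps:
  step 1. node 0  ⊔preds=⊥  new=⊥  stable
  step 2. node 1  ⊔preds=0  new=⊤  old=2  +wl: 
  step 3. node 2  ⊔preds=⊤  new=⊤  old=⊥  +wl: 0
  step 4. node 3  ⊔preds=⊤  new=⊤  old=⊥  +wl: 2
  step 5. node 4  ⊔preds=⊤  new=⊤  old=0  +wl: 1,3
  step 6. node 0  ⊔preds=⊤  new=⊤  old=⊥  +wl: 4
  step 7. node 2  ⊔preds=⊤  new=⊤  stable
  step 8. node 1  ⊔preds=⊤  new=⊤  stable
  step 9. node 3  ⊔preds=⊤  new=⊤  stable
  step 10. node 4  ⊔preds=⊤  new=⊤  stable

Least fixpoint reached:
  node 0: ⊤
  node 1: ⊤
  node 2: ⊤
  node 3: ⊤
  node 4: ⊤

10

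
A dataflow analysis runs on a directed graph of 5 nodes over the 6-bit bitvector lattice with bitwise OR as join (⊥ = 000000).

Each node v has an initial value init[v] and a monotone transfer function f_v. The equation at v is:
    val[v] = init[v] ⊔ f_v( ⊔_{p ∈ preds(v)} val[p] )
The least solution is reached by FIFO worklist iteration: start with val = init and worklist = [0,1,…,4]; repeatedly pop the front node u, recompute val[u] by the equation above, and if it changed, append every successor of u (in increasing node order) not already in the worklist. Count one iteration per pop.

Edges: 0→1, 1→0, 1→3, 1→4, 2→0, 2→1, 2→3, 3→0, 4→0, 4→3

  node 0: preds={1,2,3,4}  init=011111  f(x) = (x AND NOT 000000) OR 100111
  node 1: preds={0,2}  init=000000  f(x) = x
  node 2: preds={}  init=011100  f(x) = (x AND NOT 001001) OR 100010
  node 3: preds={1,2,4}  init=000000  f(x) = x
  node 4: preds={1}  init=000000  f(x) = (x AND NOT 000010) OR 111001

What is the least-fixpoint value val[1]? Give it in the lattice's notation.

111111

Trace (8 dequeues):
  [1] u=0 | in 011100 | out 111111 | prev 011111 | push {}
  [2] u=1 | in 111111 | out 111111 | prev 000000 | push {0}
  [3] u=2 | in 000000 | out 111110 | prev 011100 | push {1}
  [4] u=3 | in 111111 | out 111111 | prev 000000 | push {}
  [5] u=4 | in 111111 | out 111101 | prev 000000 | push {3}
  [6] u=0 | in 111111 | out 111111 | ==
  [7] u=1 | in 111111 | out 111111 | ==
  [8] u=3 | in 111111 | out 111111 | ==

Converged values:
  [0] 111111
  [1] 111111
  [2] 111110
  [3] 111111
  [4] 111101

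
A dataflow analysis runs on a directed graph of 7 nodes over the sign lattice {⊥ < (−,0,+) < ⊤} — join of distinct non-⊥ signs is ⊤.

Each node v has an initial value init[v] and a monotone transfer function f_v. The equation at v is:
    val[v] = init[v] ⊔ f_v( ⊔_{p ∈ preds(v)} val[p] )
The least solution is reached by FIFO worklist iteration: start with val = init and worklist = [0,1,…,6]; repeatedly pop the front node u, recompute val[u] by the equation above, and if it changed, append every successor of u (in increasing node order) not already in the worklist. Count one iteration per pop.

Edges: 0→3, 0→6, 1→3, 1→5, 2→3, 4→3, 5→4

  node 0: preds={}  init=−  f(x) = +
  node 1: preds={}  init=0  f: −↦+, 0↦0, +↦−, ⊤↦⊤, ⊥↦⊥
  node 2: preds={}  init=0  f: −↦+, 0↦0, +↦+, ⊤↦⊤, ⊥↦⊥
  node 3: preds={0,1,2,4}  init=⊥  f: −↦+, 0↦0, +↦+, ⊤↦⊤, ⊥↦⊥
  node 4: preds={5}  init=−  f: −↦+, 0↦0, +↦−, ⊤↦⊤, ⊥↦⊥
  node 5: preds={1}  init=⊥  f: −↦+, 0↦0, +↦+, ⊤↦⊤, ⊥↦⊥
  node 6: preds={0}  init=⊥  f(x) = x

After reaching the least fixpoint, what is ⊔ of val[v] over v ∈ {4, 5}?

⊤

Trace (9 dequeues):
  [1] u=0 | in ⊥ | out ⊤ | prev − | push {}
  [2] u=1 | in ⊥ | out 0 | ==
  [3] u=2 | in ⊥ | out 0 | ==
  [4] u=3 | in ⊤ | out ⊤ | prev ⊥ | push {}
  [5] u=4 | in ⊥ | out − | ==
  [6] u=5 | in 0 | out 0 | prev ⊥ | push {4}
  [7] u=6 | in ⊤ | out ⊤ | prev ⊥ | push {}
  [8] u=4 | in 0 | out ⊤ | prev − | push {3}
  [9] u=3 | in ⊤ | out ⊤ | ==

Converged values:
  [0] ⊤
  [1] 0
  [2] 0
  [3] ⊤
  [4] ⊤
  [5] 0
  [6] ⊤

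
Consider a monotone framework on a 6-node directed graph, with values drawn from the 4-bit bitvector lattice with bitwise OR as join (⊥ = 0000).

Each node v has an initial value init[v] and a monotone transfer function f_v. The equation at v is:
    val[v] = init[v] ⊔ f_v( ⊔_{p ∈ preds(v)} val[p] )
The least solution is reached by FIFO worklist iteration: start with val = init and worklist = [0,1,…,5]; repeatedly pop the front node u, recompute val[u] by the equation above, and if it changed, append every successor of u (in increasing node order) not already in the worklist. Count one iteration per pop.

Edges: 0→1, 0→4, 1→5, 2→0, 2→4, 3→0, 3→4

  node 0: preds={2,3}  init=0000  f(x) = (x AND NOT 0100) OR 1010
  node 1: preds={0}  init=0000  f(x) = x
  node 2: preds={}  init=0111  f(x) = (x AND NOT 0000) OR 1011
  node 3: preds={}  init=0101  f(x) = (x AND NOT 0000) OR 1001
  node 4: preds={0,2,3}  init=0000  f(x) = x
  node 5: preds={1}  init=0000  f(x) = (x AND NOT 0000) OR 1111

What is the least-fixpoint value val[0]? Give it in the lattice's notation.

Worklist (7 pops):
  #1 pop 0: in=0111 → 1011 (was 0000); enqueue []
  #2 pop 1: in=1011 → 1011 (was 0000); enqueue []
  #3 pop 2: in=0000 → 1111 (was 0111); enqueue [0]
  #4 pop 3: in=0000 → 1101 (was 0101); enqueue []
  #5 pop 4: in=1111 → 1111 (was 0000); enqueue []
  #6 pop 5: in=1011 → 1111 (was 0000); enqueue []
  #7 pop 0: in=1111 → 1011 (no change)

Fixpoint:
  val[0] = 1011
  val[1] = 1011
  val[2] = 1111
  val[3] = 1101
  val[4] = 1111
  val[5] = 1111

1011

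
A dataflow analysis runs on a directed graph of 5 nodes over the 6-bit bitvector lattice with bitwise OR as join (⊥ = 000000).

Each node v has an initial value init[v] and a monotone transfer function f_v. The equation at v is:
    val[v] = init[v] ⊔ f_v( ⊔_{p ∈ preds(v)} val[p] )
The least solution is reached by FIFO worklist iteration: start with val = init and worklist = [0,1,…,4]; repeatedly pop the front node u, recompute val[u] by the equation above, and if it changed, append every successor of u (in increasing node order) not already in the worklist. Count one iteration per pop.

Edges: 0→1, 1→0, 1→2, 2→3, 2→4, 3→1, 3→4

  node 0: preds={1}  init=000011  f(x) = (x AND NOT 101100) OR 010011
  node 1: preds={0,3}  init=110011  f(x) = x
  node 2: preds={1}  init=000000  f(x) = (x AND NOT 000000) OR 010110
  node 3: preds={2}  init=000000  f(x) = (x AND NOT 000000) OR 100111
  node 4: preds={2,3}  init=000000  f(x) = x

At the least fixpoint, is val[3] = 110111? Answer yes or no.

yes

Worklist (8 pops):
  #1 pop 0: in=110011 → 010011 (was 000011); enqueue []
  #2 pop 1: in=010011 → 110011 (no change)
  #3 pop 2: in=110011 → 110111 (was 000000); enqueue []
  #4 pop 3: in=110111 → 110111 (was 000000); enqueue [1]
  #5 pop 4: in=110111 → 110111 (was 000000); enqueue []
  #6 pop 1: in=110111 → 110111 (was 110011); enqueue [0,2]
  #7 pop 0: in=110111 → 010011 (no change)
  #8 pop 2: in=110111 → 110111 (no change)

Fixpoint:
  val[0] = 010011
  val[1] = 110111
  val[2] = 110111
  val[3] = 110111
  val[4] = 110111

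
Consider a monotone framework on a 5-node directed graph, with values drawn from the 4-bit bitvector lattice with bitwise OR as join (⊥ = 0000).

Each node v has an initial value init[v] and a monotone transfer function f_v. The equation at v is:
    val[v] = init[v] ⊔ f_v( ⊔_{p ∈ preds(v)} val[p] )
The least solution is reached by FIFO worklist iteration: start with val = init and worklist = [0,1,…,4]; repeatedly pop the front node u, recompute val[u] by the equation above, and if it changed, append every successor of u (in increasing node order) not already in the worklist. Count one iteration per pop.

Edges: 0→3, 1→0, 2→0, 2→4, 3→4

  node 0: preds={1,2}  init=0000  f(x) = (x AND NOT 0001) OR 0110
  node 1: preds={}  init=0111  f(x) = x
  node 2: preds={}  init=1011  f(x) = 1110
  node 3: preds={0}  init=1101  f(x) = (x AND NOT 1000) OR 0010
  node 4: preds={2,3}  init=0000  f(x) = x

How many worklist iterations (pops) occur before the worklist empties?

6

Worklist (6 pops):
  #1 pop 0: in=1111 → 1110 (was 0000); enqueue []
  #2 pop 1: in=0000 → 0111 (no change)
  #3 pop 2: in=0000 → 1111 (was 1011); enqueue [0]
  #4 pop 3: in=1110 → 1111 (was 1101); enqueue []
  #5 pop 4: in=1111 → 1111 (was 0000); enqueue []
  #6 pop 0: in=1111 → 1110 (no change)

Fixpoint:
  val[0] = 1110
  val[1] = 0111
  val[2] = 1111
  val[3] = 1111
  val[4] = 1111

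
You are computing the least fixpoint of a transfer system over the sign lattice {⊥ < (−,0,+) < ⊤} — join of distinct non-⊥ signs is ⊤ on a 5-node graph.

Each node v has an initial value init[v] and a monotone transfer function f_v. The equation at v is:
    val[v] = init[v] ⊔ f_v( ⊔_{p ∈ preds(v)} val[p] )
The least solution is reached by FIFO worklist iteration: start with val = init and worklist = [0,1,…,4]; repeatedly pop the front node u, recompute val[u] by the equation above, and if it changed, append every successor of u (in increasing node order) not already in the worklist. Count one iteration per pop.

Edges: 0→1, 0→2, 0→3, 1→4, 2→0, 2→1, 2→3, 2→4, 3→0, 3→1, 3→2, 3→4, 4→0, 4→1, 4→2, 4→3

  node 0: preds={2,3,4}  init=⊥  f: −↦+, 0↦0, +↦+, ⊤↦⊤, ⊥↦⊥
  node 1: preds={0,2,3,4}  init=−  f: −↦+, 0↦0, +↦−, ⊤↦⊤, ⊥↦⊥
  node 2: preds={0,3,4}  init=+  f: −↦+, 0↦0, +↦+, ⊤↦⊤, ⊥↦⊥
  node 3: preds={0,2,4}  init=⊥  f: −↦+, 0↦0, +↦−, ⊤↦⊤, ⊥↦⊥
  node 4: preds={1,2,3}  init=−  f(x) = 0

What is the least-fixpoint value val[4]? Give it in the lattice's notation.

⊤

Worklist (9 pops):
  #1 pop 0: in=⊤ → ⊤ (was ⊥); enqueue []
  #2 pop 1: in=⊤ → ⊤ (was −); enqueue []
  #3 pop 2: in=⊤ → ⊤ (was +); enqueue [0,1]
  #4 pop 3: in=⊤ → ⊤ (was ⊥); enqueue [2]
  #5 pop 4: in=⊤ → ⊤ (was −); enqueue [3]
  #6 pop 0: in=⊤ → ⊤ (no change)
  #7 pop 1: in=⊤ → ⊤ (no change)
  #8 pop 2: in=⊤ → ⊤ (no change)
  #9 pop 3: in=⊤ → ⊤ (no change)

Fixpoint:
  val[0] = ⊤
  val[1] = ⊤
  val[2] = ⊤
  val[3] = ⊤
  val[4] = ⊤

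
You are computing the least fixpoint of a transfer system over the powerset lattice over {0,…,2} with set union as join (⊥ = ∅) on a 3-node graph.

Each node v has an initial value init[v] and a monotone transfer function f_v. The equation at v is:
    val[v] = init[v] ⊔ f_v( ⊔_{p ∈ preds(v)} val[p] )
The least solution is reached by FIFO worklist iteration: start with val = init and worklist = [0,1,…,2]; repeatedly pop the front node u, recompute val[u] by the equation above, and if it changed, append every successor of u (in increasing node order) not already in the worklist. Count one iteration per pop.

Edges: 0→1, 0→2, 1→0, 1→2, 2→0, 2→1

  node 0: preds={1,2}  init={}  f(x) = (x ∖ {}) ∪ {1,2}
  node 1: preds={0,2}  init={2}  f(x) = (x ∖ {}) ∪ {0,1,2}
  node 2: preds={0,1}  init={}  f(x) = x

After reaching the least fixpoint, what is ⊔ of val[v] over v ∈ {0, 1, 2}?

{0,1,2}

Trace (6 dequeues):
  [1] u=0 | in {2} | out {1,2} | prev {} | push {}
  [2] u=1 | in {1,2} | out {0,1,2} | prev {2} | push {0}
  [3] u=2 | in {0,1,2} | out {0,1,2} | prev {} | push {1}
  [4] u=0 | in {0,1,2} | out {0,1,2} | prev {1,2} | push {2}
  [5] u=1 | in {0,1,2} | out {0,1,2} | ==
  [6] u=2 | in {0,1,2} | out {0,1,2} | ==

Converged values:
  [0] {0,1,2}
  [1] {0,1,2}
  [2] {0,1,2}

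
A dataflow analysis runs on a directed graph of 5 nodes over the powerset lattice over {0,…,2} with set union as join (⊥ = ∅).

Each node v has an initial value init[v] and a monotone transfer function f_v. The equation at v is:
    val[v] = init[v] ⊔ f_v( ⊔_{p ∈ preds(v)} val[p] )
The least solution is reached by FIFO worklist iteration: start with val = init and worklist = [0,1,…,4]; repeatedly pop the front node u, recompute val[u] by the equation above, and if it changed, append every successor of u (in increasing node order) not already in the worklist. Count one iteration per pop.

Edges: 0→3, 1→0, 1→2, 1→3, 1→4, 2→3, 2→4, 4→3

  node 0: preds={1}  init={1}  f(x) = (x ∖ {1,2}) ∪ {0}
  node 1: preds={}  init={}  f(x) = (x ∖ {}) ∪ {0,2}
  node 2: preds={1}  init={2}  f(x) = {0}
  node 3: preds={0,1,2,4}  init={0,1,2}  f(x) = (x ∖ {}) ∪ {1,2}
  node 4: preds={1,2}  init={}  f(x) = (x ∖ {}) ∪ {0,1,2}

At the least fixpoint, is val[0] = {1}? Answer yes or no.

Iteration log — 7 steps:
  step 1. node 0  ⊔preds={}  new={0,1}  old={1}  +wl: 
  step 2. node 1  ⊔preds={}  new={0,2}  old={}  +wl: 0
  step 3. node 2  ⊔preds={0,2}  new={0,2}  old={2}  +wl: 
  step 4. node 3  ⊔preds={0,1,2}  new={0,1,2}  stable
  step 5. node 4  ⊔preds={0,2}  new={0,1,2}  old={}  +wl: 3
  step 6. node 0  ⊔preds={0,2}  new={0,1}  stable
  step 7. node 3  ⊔preds={0,1,2}  new={0,1,2}  stable

Least fixpoint reached:
  node 0: {0,1}
  node 1: {0,2}
  node 2: {0,2}
  node 3: {0,1,2}
  node 4: {0,1,2}

no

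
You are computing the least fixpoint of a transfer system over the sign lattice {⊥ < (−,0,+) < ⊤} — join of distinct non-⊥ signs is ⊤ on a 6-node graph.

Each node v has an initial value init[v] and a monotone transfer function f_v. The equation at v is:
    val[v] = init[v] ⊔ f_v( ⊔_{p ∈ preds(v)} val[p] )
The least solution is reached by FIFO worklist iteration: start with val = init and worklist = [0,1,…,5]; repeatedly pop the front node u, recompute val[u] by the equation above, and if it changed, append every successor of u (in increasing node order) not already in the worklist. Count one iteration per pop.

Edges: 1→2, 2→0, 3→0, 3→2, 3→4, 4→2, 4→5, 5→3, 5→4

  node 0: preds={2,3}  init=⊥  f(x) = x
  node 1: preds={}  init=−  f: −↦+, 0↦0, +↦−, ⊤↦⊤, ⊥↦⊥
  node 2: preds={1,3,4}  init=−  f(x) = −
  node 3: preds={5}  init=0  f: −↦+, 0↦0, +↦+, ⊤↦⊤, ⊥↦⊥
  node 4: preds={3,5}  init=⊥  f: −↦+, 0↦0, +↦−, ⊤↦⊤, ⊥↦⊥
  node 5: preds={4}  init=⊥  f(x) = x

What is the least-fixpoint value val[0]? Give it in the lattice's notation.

Worklist (9 pops):
  #1 pop 0: in=⊤ → ⊤ (was ⊥); enqueue []
  #2 pop 1: in=⊥ → − (no change)
  #3 pop 2: in=⊤ → − (no change)
  #4 pop 3: in=⊥ → 0 (no change)
  #5 pop 4: in=0 → 0 (was ⊥); enqueue [2]
  #6 pop 5: in=0 → 0 (was ⊥); enqueue [3,4]
  #7 pop 2: in=⊤ → − (no change)
  #8 pop 3: in=0 → 0 (no change)
  #9 pop 4: in=0 → 0 (no change)

Fixpoint:
  val[0] = ⊤
  val[1] = −
  val[2] = −
  val[3] = 0
  val[4] = 0
  val[5] = 0

⊤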